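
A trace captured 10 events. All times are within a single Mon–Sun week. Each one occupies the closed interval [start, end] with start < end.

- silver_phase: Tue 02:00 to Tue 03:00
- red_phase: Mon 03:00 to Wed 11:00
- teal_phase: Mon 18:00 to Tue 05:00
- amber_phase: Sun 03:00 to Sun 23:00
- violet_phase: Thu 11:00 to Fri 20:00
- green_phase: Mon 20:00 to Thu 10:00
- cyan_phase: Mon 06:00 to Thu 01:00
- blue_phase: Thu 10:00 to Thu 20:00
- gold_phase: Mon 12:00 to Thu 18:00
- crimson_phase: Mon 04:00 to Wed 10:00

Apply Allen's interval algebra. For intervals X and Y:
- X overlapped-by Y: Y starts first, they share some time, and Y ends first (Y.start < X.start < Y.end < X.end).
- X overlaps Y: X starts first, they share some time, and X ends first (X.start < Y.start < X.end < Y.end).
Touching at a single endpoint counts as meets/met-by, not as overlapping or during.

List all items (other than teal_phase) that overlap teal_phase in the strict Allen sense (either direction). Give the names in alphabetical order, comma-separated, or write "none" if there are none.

Target teal_phase = [Mon 18:00, Tue 05:00].
amber_phase [Sun 03:00, Sun 23:00] → after → no.
blue_phase [Thu 10:00, Thu 20:00] → after → no.
crimson_phase [Mon 04:00, Wed 10:00] → contains → no.
cyan_phase [Mon 06:00, Thu 01:00] → contains → no.
gold_phase [Mon 12:00, Thu 18:00] → contains → no.
green_phase [Mon 20:00, Thu 10:00] → overlapped-by → yes.
red_phase [Mon 03:00, Wed 11:00] → contains → no.
silver_phase [Tue 02:00, Tue 03:00] → during → no.
violet_phase [Thu 11:00, Fri 20:00] → after → no.
Result: green_phase.

green_phase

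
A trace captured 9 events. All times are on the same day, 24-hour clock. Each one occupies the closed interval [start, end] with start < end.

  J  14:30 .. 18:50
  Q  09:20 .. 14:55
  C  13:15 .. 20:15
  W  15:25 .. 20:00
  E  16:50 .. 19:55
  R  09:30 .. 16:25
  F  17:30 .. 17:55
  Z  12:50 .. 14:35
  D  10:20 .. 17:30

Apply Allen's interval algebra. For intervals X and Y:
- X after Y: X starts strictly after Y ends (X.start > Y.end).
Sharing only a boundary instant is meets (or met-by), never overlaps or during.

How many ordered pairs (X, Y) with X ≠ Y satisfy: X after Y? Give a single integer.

Checking all 72 ordered pairs for relation 'after'; matching pairs in alphabetical order:
(E, Q): E after Q ✓
(E, R): E after R ✓
(E, Z): E after Z ✓
(F, Q): F after Q ✓
(F, R): F after R ✓
(F, Z): F after Z ✓
(W, Q): W after Q ✓
(W, Z): W after Z ✓
Count: 8.

8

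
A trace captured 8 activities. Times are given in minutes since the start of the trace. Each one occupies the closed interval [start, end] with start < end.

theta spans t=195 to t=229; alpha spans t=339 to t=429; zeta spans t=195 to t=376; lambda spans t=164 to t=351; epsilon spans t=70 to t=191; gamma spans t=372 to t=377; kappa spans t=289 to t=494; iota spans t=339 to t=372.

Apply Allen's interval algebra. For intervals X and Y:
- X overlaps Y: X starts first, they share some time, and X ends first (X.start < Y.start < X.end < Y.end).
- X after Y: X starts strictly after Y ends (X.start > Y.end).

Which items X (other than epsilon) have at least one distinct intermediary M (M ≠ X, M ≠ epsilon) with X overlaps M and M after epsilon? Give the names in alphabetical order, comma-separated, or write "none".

lambda, zeta

Target epsilon = [t=70, t=191].
Intermediaries M with M after epsilon: alpha, gamma, iota, kappa, theta, zeta.
Via alpha — items with X overlaps alpha: lambda, zeta.
Via gamma — items with X overlaps gamma: zeta.
Via iota — items with X overlaps iota: lambda.
Via kappa — items with X overlaps kappa: lambda, zeta.
Via theta — items with X overlaps theta: none.
Via zeta — items with X overlaps zeta: lambda.
Union: lambda, zeta.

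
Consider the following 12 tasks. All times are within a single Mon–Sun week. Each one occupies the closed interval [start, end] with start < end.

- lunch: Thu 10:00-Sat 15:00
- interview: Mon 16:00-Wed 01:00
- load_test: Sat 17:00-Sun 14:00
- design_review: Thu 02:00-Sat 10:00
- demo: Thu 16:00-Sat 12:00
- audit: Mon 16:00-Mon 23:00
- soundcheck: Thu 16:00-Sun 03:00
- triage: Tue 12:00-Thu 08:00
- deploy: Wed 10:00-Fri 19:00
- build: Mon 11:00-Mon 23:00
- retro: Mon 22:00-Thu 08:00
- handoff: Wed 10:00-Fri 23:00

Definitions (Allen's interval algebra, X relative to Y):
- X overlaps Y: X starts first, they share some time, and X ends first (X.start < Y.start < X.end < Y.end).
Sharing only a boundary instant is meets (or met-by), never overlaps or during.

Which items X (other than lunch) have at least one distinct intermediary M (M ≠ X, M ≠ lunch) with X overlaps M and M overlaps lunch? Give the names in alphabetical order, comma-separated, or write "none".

Target lunch = [Thu 10:00, Sat 15:00].
Intermediaries M with M overlaps lunch: deploy, design_review, handoff.
Via deploy — items with X overlaps deploy: retro, triage.
Via design_review — items with X overlaps design_review: deploy, handoff, retro, triage.
Via handoff — items with X overlaps handoff: retro, triage.
Union: deploy, handoff, retro, triage.

deploy, handoff, retro, triage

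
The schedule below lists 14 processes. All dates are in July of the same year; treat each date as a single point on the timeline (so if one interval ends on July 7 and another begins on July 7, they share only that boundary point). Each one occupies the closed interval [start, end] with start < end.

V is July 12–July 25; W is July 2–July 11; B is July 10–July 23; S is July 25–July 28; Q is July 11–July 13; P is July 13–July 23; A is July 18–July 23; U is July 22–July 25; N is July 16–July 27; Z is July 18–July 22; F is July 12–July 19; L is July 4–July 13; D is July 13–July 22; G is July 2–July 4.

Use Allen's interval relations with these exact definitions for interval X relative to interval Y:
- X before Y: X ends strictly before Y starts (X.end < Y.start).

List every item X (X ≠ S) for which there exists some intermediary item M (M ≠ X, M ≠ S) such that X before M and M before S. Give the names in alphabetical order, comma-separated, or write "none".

G, L, Q, W

Target S = [July 25, July 28].
Intermediaries M with M before S: A, B, D, F, G, L, P, Q, W, Z.
Via A — items with X before A: G, L, Q, W.
Via B — items with X before B: G.
Via D — items with X before D: G, W.
Via F — items with X before F: G, W.
Via G — items with X before G: none.
Via L — items with X before L: none.
Via P — items with X before P: G, W.
Via Q — items with X before Q: G.
Via W — items with X before W: none.
Via Z — items with X before Z: G, L, Q, W.
Union: G, L, Q, W.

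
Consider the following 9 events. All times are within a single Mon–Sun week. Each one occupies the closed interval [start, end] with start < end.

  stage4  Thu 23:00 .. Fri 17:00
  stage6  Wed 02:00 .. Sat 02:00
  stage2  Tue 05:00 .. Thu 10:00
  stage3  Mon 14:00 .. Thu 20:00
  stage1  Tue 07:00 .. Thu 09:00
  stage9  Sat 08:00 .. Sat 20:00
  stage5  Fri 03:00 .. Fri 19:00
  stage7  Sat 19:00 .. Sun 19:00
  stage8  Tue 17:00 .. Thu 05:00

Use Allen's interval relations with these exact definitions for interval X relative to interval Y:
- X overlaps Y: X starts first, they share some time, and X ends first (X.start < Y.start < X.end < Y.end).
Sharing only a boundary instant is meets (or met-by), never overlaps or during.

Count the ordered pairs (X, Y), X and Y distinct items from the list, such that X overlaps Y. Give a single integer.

Checking all 72 ordered pairs for relation 'overlaps'; matching pairs in alphabetical order:
(stage1, stage6): stage1 overlaps stage6 ✓
(stage2, stage6): stage2 overlaps stage6 ✓
(stage3, stage6): stage3 overlaps stage6 ✓
(stage4, stage5): stage4 overlaps stage5 ✓
(stage8, stage6): stage8 overlaps stage6 ✓
(stage9, stage7): stage9 overlaps stage7 ✓
Count: 6.

6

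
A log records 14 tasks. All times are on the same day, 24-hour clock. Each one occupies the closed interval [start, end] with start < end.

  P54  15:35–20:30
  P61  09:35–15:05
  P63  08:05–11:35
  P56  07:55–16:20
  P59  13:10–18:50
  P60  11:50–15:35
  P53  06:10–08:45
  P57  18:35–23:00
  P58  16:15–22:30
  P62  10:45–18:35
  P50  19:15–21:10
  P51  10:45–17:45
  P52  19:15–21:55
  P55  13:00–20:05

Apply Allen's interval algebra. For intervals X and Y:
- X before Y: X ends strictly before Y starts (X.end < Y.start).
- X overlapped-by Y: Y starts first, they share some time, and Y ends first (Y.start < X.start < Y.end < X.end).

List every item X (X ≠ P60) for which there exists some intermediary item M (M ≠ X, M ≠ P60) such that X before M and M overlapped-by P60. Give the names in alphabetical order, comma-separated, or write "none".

P53, P63

Target P60 = [11:50, 15:35].
Intermediaries M with M overlapped-by P60: P55, P59.
Via P55 — items with X before P55: P53, P63.
Via P59 — items with X before P59: P53, P63.
Union: P53, P63.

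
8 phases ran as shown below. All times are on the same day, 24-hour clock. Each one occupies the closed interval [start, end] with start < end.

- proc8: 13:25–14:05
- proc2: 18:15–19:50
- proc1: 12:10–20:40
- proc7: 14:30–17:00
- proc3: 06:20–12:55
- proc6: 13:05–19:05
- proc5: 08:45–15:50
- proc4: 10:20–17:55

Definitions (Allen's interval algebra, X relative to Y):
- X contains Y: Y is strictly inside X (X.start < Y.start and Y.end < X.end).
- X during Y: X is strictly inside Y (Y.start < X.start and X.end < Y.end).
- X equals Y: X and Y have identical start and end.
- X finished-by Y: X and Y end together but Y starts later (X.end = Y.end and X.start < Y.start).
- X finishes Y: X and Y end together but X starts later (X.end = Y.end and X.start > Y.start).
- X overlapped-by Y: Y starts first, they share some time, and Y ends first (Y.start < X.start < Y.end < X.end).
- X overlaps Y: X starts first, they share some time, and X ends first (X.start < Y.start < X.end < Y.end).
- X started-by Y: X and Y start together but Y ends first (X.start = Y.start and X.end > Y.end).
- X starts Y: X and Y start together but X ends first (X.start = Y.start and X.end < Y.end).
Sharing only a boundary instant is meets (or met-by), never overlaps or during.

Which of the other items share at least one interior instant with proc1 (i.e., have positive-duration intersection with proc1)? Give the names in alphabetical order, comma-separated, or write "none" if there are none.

proc2, proc3, proc4, proc5, proc6, proc7, proc8

Target proc1 = [12:10, 20:40].
proc2 [18:15, 19:50] → during → yes.
proc3 [06:20, 12:55] → overlaps → yes.
proc4 [10:20, 17:55] → overlaps → yes.
proc5 [08:45, 15:50] → overlaps → yes.
proc6 [13:05, 19:05] → during → yes.
proc7 [14:30, 17:00] → during → yes.
proc8 [13:25, 14:05] → during → yes.
Result: proc2, proc3, proc4, proc5, proc6, proc7, proc8.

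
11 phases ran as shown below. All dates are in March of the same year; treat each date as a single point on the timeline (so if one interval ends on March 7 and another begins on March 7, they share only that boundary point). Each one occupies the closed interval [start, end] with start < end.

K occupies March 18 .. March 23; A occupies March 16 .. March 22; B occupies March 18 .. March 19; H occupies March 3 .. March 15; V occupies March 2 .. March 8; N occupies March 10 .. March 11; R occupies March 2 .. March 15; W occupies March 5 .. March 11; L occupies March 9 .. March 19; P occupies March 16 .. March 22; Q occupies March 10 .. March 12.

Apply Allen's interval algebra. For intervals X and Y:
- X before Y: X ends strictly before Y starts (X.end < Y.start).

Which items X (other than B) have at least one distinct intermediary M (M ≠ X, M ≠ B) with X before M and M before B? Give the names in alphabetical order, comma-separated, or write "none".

Target B = [March 18, March 19].
Intermediaries M with M before B: H, N, Q, R, V, W.
Via H — items with X before H: none.
Via N — items with X before N: V.
Via Q — items with X before Q: V.
Via R — items with X before R: none.
Via V — items with X before V: none.
Via W — items with X before W: none.
Union: V.

V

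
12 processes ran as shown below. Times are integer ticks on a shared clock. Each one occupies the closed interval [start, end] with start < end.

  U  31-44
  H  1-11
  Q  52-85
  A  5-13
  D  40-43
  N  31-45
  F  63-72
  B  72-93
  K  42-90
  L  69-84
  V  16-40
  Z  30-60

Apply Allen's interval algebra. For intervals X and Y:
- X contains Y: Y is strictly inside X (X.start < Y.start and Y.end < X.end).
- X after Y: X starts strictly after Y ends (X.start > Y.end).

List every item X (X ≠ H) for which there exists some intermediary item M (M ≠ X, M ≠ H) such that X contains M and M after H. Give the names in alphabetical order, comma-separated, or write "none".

K, N, Q, U, Z

Target H = [1, 11].
Intermediaries M with M after H: B, D, F, K, L, N, Q, U, V, Z.
Via B — items with X contains B: none.
Via D — items with X contains D: N, U, Z.
Via F — items with X contains F: K, Q.
Via K — items with X contains K: none.
Via L — items with X contains L: K, Q.
Via N — items with X contains N: Z.
Via Q — items with X contains Q: K.
Via U — items with X contains U: Z.
Via V — items with X contains V: none.
Via Z — items with X contains Z: none.
Union: K, N, Q, U, Z.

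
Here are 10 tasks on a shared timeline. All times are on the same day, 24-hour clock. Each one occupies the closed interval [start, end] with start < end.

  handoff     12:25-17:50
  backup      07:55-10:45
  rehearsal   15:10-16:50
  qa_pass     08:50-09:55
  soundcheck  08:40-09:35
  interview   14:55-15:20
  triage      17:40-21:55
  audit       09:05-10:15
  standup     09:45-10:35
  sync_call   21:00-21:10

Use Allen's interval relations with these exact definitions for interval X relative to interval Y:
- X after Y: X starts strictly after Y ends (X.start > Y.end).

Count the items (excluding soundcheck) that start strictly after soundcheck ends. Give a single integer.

Target soundcheck = [08:40, 09:35].
audit [09:05, 10:15] → overlapped-by → no.
backup [07:55, 10:45] → contains → no.
handoff [12:25, 17:50] → after → counts.
interview [14:55, 15:20] → after → counts.
qa_pass [08:50, 09:55] → overlapped-by → no.
rehearsal [15:10, 16:50] → after → counts.
standup [09:45, 10:35] → after → counts.
sync_call [21:00, 21:10] → after → counts.
triage [17:40, 21:55] → after → counts.
Total: 6.

6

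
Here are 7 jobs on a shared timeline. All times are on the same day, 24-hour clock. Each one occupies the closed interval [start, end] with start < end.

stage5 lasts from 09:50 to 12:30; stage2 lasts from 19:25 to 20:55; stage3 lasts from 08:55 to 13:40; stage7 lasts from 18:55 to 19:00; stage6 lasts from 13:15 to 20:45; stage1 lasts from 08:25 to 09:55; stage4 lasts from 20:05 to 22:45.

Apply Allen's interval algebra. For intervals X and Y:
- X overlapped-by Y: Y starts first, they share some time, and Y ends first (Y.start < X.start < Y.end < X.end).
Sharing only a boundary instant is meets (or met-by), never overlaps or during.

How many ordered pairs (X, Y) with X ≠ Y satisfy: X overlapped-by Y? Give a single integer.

6

Checking all 42 ordered pairs for relation 'overlapped-by'; matching pairs in alphabetical order:
(stage2, stage6): stage2 overlapped-by stage6 ✓
(stage3, stage1): stage3 overlapped-by stage1 ✓
(stage4, stage2): stage4 overlapped-by stage2 ✓
(stage4, stage6): stage4 overlapped-by stage6 ✓
(stage5, stage1): stage5 overlapped-by stage1 ✓
(stage6, stage3): stage6 overlapped-by stage3 ✓
Count: 6.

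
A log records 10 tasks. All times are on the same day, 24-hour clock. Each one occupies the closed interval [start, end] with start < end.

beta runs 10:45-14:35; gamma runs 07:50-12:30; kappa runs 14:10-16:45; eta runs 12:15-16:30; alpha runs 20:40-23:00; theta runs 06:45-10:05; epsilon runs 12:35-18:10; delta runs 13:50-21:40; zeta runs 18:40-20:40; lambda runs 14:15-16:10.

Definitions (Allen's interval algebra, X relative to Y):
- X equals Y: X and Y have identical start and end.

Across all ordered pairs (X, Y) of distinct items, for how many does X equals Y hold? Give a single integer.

Checking all 90 ordered pairs for relation 'equals'; matching pairs in alphabetical order:
No pair satisfies it.
Count: 0.

0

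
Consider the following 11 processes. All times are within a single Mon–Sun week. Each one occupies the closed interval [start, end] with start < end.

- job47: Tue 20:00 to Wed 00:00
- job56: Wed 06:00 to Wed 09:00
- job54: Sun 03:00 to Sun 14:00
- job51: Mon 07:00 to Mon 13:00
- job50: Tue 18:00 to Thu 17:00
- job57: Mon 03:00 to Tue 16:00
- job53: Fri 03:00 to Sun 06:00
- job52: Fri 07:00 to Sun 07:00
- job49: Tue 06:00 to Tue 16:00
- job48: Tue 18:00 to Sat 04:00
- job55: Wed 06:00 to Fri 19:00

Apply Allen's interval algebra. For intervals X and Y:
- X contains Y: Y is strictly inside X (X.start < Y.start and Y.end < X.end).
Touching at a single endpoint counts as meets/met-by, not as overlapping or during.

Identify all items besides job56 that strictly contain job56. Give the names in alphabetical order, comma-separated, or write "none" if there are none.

job48, job50

Target job56 = [Wed 06:00, Wed 09:00].
job47 [Tue 20:00, Wed 00:00] → before → no.
job48 [Tue 18:00, Sat 04:00] → contains → yes.
job49 [Tue 06:00, Tue 16:00] → before → no.
job50 [Tue 18:00, Thu 17:00] → contains → yes.
job51 [Mon 07:00, Mon 13:00] → before → no.
job52 [Fri 07:00, Sun 07:00] → after → no.
job53 [Fri 03:00, Sun 06:00] → after → no.
job54 [Sun 03:00, Sun 14:00] → after → no.
job55 [Wed 06:00, Fri 19:00] → started-by → no.
job57 [Mon 03:00, Tue 16:00] → before → no.
Result: job48, job50.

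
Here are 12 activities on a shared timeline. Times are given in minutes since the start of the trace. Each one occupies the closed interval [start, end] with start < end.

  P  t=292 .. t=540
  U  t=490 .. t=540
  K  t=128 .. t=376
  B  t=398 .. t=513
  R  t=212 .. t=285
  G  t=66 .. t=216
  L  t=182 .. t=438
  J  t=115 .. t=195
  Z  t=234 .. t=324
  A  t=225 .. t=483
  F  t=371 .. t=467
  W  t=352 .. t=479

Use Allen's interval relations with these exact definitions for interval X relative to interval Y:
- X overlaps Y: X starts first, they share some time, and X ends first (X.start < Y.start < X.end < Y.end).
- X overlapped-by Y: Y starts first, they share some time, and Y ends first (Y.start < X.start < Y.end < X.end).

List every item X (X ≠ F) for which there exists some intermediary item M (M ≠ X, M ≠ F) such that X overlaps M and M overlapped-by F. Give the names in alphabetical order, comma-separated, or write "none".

Target F = [t=371, t=467].
Intermediaries M with M overlapped-by F: B.
Via B — items with X overlaps B: A, L, W.
Union: A, L, W.

A, L, W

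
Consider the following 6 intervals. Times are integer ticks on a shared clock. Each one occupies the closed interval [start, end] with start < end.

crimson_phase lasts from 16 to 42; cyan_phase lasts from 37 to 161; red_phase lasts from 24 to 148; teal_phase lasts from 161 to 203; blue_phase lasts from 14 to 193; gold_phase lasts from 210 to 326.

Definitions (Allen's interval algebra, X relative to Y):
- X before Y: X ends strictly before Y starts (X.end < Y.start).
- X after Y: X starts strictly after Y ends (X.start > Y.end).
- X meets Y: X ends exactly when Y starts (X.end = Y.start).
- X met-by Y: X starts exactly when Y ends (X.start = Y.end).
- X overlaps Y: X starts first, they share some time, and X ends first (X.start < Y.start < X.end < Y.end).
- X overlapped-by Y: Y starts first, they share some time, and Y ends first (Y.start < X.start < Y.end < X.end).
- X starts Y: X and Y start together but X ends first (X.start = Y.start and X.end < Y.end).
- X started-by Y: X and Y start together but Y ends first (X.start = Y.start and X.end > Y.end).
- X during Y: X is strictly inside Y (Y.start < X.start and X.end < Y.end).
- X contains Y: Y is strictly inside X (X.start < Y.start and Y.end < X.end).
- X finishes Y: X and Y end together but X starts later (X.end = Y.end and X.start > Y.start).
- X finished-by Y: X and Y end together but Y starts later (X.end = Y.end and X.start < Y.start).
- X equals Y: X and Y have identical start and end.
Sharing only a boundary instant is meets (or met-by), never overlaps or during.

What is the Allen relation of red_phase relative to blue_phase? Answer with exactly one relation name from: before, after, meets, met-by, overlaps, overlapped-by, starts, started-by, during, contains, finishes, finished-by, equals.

red_phase = [24, 148]; blue_phase = [14, 193].
Compare endpoints: red_phase.start > blue_phase.start, red_phase.start < blue_phase.end, red_phase.end > blue_phase.start, red_phase.end < blue_phase.end.
That pattern is 'during'.

during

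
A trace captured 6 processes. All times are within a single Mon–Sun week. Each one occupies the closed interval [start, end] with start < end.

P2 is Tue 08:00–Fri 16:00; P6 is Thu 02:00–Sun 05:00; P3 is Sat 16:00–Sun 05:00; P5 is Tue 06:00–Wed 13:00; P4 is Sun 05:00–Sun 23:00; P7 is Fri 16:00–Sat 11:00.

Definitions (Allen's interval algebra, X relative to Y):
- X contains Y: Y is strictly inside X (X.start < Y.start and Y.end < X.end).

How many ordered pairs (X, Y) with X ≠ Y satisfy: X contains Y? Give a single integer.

1

Checking all 30 ordered pairs for relation 'contains'; matching pairs in alphabetical order:
(P6, P7): P6 contains P7 ✓
Count: 1.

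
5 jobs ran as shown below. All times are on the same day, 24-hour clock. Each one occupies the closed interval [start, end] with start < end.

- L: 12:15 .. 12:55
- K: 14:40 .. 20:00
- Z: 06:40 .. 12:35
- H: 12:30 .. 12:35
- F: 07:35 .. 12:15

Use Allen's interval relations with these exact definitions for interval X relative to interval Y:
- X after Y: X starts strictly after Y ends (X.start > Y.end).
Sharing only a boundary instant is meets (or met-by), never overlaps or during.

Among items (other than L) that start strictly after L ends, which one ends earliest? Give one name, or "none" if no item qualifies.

Target L = [12:15, 12:55].
F [07:35, 12:15] → meets → excluded.
H [12:30, 12:35] → during → excluded.
K [14:40, 20:00] → after → candidate.
Z [06:40, 12:35] → overlaps → excluded.
Among candidates, earliest end is 20:00 → K.

K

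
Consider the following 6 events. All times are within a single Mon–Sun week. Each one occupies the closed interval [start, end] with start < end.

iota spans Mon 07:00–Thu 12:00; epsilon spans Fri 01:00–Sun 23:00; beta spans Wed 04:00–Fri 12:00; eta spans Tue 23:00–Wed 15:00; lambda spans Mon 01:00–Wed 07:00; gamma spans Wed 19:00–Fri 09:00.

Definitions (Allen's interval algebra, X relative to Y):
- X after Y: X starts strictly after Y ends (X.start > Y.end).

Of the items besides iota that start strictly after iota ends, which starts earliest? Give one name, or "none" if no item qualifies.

epsilon

Target iota = [Mon 07:00, Thu 12:00].
beta [Wed 04:00, Fri 12:00] → overlapped-by → excluded.
epsilon [Fri 01:00, Sun 23:00] → after → candidate.
eta [Tue 23:00, Wed 15:00] → during → excluded.
gamma [Wed 19:00, Fri 09:00] → overlapped-by → excluded.
lambda [Mon 01:00, Wed 07:00] → overlaps → excluded.
Among candidates, earliest start is Fri 01:00 → epsilon.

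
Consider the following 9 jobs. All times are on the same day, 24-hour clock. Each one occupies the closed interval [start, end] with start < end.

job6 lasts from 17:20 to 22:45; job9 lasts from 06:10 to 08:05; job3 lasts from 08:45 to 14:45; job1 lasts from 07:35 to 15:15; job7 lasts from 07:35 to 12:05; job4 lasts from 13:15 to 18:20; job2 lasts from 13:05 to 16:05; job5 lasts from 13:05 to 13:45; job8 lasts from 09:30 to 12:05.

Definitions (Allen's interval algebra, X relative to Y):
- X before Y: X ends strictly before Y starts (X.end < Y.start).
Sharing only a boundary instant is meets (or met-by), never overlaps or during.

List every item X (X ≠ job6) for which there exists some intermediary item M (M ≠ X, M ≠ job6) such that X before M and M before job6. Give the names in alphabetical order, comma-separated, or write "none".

Target job6 = [17:20, 22:45].
Intermediaries M with M before job6: job1, job2, job3, job5, job7, job8, job9.
Via job1 — items with X before job1: none.
Via job2 — items with X before job2: job7, job8, job9.
Via job3 — items with X before job3: job9.
Via job5 — items with X before job5: job7, job8, job9.
Via job7 — items with X before job7: none.
Via job8 — items with X before job8: job9.
Via job9 — items with X before job9: none.
Union: job7, job8, job9.

job7, job8, job9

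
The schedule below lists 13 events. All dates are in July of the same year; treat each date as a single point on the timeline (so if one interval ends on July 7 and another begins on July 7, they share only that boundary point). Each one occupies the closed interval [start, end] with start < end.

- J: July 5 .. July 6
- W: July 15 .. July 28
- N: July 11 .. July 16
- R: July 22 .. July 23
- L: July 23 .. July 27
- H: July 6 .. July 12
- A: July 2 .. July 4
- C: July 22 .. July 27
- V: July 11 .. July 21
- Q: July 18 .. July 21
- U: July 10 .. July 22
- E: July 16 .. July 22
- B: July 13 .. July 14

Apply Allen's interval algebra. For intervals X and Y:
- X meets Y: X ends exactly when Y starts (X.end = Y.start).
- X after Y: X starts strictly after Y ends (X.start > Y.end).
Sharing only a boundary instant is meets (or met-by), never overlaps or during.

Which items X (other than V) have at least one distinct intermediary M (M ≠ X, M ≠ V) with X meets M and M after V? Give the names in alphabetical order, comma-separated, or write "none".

E, R, U

Target V = [July 11, July 21].
Intermediaries M with M after V: C, L, R.
Via C — items with X meets C: E, U.
Via L — items with X meets L: R.
Via R — items with X meets R: E, U.
Union: E, R, U.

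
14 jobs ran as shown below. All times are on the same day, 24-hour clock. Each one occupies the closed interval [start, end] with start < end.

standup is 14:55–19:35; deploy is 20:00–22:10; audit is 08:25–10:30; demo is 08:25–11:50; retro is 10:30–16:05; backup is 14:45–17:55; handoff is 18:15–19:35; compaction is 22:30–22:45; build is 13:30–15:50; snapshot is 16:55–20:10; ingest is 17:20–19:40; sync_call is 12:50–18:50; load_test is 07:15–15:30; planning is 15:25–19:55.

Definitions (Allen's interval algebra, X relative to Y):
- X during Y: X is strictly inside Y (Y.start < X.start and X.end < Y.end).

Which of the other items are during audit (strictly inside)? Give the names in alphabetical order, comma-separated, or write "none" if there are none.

none

Target audit = [08:25, 10:30].
backup [14:45, 17:55] → after → no.
build [13:30, 15:50] → after → no.
compaction [22:30, 22:45] → after → no.
demo [08:25, 11:50] → started-by → no.
deploy [20:00, 22:10] → after → no.
handoff [18:15, 19:35] → after → no.
ingest [17:20, 19:40] → after → no.
load_test [07:15, 15:30] → contains → no.
planning [15:25, 19:55] → after → no.
retro [10:30, 16:05] → met-by → no.
snapshot [16:55, 20:10] → after → no.
standup [14:55, 19:35] → after → no.
sync_call [12:50, 18:50] → after → no.
Result: none.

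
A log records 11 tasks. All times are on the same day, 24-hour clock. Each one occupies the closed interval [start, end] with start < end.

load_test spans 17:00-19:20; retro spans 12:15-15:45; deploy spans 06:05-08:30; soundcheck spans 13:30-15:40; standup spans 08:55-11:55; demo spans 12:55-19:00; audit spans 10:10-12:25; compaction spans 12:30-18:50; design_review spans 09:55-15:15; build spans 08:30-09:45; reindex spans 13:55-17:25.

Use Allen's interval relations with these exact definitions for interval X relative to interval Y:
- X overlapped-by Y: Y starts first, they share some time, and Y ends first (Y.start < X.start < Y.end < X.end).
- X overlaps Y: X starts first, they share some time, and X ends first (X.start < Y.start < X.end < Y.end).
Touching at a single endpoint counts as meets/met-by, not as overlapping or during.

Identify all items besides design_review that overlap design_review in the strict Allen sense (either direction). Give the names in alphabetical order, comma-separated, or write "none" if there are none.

Target design_review = [09:55, 15:15].
audit [10:10, 12:25] → during → no.
build [08:30, 09:45] → before → no.
compaction [12:30, 18:50] → overlapped-by → yes.
demo [12:55, 19:00] → overlapped-by → yes.
deploy [06:05, 08:30] → before → no.
load_test [17:00, 19:20] → after → no.
reindex [13:55, 17:25] → overlapped-by → yes.
retro [12:15, 15:45] → overlapped-by → yes.
soundcheck [13:30, 15:40] → overlapped-by → yes.
standup [08:55, 11:55] → overlaps → yes.
Result: compaction, demo, reindex, retro, soundcheck, standup.

compaction, demo, reindex, retro, soundcheck, standup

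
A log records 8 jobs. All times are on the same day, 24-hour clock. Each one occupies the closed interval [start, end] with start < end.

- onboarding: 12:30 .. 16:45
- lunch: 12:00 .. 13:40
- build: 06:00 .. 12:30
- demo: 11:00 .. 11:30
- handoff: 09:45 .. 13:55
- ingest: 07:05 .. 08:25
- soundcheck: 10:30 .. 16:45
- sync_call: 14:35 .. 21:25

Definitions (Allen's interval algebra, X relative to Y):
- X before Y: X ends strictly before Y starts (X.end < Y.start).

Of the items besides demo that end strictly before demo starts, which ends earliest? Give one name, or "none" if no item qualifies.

Target demo = [11:00, 11:30].
build [06:00, 12:30] → contains → excluded.
handoff [09:45, 13:55] → contains → excluded.
ingest [07:05, 08:25] → before → candidate.
lunch [12:00, 13:40] → after → excluded.
onboarding [12:30, 16:45] → after → excluded.
soundcheck [10:30, 16:45] → contains → excluded.
sync_call [14:35, 21:25] → after → excluded.
Among candidates, earliest end is 08:25 → ingest.

ingest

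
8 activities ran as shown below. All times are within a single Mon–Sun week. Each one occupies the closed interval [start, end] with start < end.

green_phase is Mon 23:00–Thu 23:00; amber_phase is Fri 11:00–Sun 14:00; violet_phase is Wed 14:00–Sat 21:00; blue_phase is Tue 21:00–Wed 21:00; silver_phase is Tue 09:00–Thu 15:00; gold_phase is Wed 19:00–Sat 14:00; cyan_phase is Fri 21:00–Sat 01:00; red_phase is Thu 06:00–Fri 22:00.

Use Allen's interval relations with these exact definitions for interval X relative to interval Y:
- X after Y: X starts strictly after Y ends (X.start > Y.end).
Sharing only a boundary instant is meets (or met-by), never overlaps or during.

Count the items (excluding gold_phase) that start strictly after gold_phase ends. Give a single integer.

Target gold_phase = [Wed 19:00, Sat 14:00].
amber_phase [Fri 11:00, Sun 14:00] → overlapped-by → no.
blue_phase [Tue 21:00, Wed 21:00] → overlaps → no.
cyan_phase [Fri 21:00, Sat 01:00] → during → no.
green_phase [Mon 23:00, Thu 23:00] → overlaps → no.
red_phase [Thu 06:00, Fri 22:00] → during → no.
silver_phase [Tue 09:00, Thu 15:00] → overlaps → no.
violet_phase [Wed 14:00, Sat 21:00] → contains → no.
Total: 0.

0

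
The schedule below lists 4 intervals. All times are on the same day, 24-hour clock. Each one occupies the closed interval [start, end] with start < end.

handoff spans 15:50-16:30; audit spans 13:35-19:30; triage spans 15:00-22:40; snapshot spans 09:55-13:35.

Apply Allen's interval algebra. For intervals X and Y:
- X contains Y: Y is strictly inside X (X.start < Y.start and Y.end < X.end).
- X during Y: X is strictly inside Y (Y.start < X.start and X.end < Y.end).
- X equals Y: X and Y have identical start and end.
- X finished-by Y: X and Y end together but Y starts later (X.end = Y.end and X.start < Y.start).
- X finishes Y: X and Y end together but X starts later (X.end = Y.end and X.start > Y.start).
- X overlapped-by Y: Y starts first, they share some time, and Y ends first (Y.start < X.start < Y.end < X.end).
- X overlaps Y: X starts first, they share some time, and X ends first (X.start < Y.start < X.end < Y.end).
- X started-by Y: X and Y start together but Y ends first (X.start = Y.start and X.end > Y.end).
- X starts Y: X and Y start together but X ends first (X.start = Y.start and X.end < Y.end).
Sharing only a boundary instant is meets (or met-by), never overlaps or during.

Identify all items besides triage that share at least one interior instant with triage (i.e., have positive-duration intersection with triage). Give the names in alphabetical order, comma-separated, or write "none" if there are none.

Target triage = [15:00, 22:40].
audit [13:35, 19:30] → overlaps → yes.
handoff [15:50, 16:30] → during → yes.
snapshot [09:55, 13:35] → before → no.
Result: audit, handoff.

audit, handoff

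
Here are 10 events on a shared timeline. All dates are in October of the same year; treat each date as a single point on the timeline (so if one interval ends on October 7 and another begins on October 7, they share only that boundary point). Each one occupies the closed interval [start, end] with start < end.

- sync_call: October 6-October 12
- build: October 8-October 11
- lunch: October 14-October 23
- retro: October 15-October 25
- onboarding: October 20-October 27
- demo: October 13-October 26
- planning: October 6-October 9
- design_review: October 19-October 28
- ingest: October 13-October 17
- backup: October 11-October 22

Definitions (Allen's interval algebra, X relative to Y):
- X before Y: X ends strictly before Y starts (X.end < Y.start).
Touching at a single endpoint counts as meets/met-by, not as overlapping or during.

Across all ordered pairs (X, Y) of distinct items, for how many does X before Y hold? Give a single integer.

Checking all 90 ordered pairs for relation 'before'; matching pairs in alphabetical order:
(build, demo): build before demo ✓
(build, design_review): build before design_review ✓
(build, ingest): build before ingest ✓
(build, lunch): build before lunch ✓
(build, onboarding): build before onboarding ✓
(build, retro): build before retro ✓
(ingest, design_review): ingest before design_review ✓
(ingest, onboarding): ingest before onboarding ✓
(planning, backup): planning before backup ✓
(planning, demo): planning before demo ✓
(planning, design_review): planning before design_review ✓
(planning, ingest): planning before ingest ✓
(planning, lunch): planning before lunch ✓
(planning, onboarding): planning before onboarding ✓
(planning, retro): planning before retro ✓
(sync_call, demo): sync_call before demo ✓
(sync_call, design_review): sync_call before design_review ✓
(sync_call, ingest): sync_call before ingest ✓
(sync_call, lunch): sync_call before lunch ✓
(sync_call, onboarding): sync_call before onboarding ✓
(sync_call, retro): sync_call before retro ✓
Count: 21.

21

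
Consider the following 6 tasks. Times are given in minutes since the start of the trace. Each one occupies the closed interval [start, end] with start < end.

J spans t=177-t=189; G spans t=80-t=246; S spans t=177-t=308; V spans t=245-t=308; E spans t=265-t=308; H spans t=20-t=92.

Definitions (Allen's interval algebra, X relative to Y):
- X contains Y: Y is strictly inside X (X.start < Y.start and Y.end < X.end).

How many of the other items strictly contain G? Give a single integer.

Target G = [t=80, t=246].
E [t=265, t=308] → after → no.
H [t=20, t=92] → overlaps → no.
J [t=177, t=189] → during → no.
S [t=177, t=308] → overlapped-by → no.
V [t=245, t=308] → overlapped-by → no.
Total: 0.

0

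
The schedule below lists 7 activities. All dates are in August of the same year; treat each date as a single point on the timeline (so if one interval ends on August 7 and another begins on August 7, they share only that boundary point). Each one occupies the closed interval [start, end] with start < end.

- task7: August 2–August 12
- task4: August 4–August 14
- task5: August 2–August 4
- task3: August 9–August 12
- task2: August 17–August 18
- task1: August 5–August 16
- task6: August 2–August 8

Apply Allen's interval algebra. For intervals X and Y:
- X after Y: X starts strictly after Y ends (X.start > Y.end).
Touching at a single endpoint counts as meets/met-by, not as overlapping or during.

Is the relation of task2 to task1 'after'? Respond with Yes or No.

Yes

task2 = [August 17, August 18], task1 = [August 5, August 16].
Actual relation of task2 to task1: after.
Asked whether 'after' holds → Yes.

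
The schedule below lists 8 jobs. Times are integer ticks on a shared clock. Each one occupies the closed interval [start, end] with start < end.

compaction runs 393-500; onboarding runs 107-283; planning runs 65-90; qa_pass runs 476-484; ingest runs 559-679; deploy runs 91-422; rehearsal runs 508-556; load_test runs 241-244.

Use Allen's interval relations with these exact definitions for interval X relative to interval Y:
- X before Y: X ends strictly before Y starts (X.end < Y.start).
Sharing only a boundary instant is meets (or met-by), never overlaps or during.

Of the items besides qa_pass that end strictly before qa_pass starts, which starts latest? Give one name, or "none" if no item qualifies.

Target qa_pass = [476, 484].
compaction [393, 500] → contains → excluded.
deploy [91, 422] → before → candidate.
ingest [559, 679] → after → excluded.
load_test [241, 244] → before → candidate.
onboarding [107, 283] → before → candidate.
planning [65, 90] → before → candidate.
rehearsal [508, 556] → after → excluded.
Among candidates, latest start is 241 → load_test.

load_test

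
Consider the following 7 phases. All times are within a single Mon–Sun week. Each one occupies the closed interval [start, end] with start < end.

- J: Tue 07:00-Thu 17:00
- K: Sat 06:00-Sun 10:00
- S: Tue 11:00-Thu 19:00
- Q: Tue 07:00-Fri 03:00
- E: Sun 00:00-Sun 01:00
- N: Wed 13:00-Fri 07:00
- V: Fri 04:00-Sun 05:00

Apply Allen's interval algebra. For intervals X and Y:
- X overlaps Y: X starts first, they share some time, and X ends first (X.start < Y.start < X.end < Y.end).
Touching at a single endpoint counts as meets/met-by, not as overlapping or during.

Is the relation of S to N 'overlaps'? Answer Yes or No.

Yes

S = [Tue 11:00, Thu 19:00], N = [Wed 13:00, Fri 07:00].
Actual relation of S to N: overlaps.
Asked whether 'overlaps' holds → Yes.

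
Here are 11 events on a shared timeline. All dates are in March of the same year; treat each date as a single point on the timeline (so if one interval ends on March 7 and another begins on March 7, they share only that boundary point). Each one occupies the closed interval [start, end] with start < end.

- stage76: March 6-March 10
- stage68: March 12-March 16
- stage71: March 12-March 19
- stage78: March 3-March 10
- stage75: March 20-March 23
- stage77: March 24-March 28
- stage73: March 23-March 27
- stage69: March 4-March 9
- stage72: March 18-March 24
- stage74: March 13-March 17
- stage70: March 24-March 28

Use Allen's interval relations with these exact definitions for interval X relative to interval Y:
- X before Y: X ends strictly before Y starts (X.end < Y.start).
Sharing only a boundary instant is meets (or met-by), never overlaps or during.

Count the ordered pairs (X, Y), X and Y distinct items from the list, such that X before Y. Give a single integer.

Checking all 110 ordered pairs for relation 'before'; matching pairs in alphabetical order:
(stage68, stage70): stage68 before stage70 ✓
(stage68, stage72): stage68 before stage72 ✓
(stage68, stage73): stage68 before stage73 ✓
(stage68, stage75): stage68 before stage75 ✓
(stage68, stage77): stage68 before stage77 ✓
(stage69, stage68): stage69 before stage68 ✓
(stage69, stage70): stage69 before stage70 ✓
(stage69, stage71): stage69 before stage71 ✓
(stage69, stage72): stage69 before stage72 ✓
(stage69, stage73): stage69 before stage73 ✓
(stage69, stage74): stage69 before stage74 ✓
(stage69, stage75): stage69 before stage75 ✓
(stage69, stage77): stage69 before stage77 ✓
(stage71, stage70): stage71 before stage70 ✓
(stage71, stage73): stage71 before stage73 ✓
(stage71, stage75): stage71 before stage75 ✓
(stage71, stage77): stage71 before stage77 ✓
(stage74, stage70): stage74 before stage70 ✓
(stage74, stage72): stage74 before stage72 ✓
(stage74, stage73): stage74 before stage73 ✓
(stage74, stage75): stage74 before stage75 ✓
(stage74, stage77): stage74 before stage77 ✓
(stage75, stage70): stage75 before stage70 ✓
(stage75, stage77): stage75 before stage77 ✓
... plus 16 further pairs not listed.
Count: 40.

40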